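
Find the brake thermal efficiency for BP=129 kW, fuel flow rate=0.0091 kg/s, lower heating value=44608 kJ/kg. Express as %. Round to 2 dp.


eta_BTE = (BP / (mf * LHV)) * 100
Denominator = 0.0091 * 44608 = 405.9328 kW
eta_BTE = (129 / 405.9328) * 100 = 31.78%


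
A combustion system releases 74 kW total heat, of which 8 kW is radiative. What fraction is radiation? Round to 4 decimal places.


f_rad = Q_rad / Q_total
f_rad = 8 / 74 = 0.1081


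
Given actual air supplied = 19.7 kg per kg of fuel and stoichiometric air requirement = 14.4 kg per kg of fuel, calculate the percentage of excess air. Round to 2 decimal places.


Excess air = actual - stoichiometric = 19.7 - 14.4 = 5.30 kg/kg fuel
Excess air % = (excess / stoich) * 100 = (5.30 / 14.4) * 100 = 36.81%


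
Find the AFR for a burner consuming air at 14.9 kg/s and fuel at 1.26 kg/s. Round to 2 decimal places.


AFR = m_air / m_fuel
AFR = 14.9 / 1.26 = 11.83


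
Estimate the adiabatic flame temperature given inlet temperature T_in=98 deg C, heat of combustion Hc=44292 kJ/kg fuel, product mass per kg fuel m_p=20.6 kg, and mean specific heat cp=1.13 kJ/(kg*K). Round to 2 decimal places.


T_ad = T_in + Hc / (m_p * cp)
Denominator = 20.6 * 1.13 = 23.2780
Temperature rise = 44292 / 23.2780 = 1902.74 K
T_ad = 98 + 1902.74 = 2000.74 deg C


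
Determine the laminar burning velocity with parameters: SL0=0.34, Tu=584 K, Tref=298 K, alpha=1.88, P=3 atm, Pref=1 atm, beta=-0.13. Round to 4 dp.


SL = SL0 * (Tu/Tref)^alpha * (P/Pref)^beta
T ratio = 584/298 = 1.95973154
(T ratio)^alpha = 1.95973154^1.88 = 3.542661
(P/Pref)^beta = 3^(-0.13) = 0.866910
SL = 0.34 * 3.542661 * 0.866910 = 1.0442 m/s


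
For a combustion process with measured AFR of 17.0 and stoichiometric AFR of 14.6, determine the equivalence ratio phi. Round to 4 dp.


phi = AFR_stoich / AFR_actual
phi = 14.6 / 17.0 = 0.8588


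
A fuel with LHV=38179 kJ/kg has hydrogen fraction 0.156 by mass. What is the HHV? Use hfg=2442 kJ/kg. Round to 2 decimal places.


HHV = LHV + hfg * 9 * H
Water addition = 2442 * 9 * 0.156 = 3428.568 kJ/kg
HHV = 38179 + 3428.568 = 41607.57 kJ/kg


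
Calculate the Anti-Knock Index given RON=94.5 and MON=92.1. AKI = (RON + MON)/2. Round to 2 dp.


AKI = (RON + MON) / 2
AKI = (94.5 + 92.1) / 2
AKI = 186.6 / 2 = 93.30


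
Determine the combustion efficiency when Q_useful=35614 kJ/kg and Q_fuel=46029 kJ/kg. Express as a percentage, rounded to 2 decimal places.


Efficiency = (Q_useful / Q_fuel) * 100
Efficiency = (35614 / 46029) * 100
Efficiency = 0.7737 * 100 = 77.37%


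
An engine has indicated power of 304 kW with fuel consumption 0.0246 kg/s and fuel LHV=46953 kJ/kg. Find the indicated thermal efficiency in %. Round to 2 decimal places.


eta_ith = (IP / (mf * LHV)) * 100
Denominator = 0.0246 * 46953 = 1155.0438 kW
eta_ith = (304 / 1155.0438) * 100 = 26.32%


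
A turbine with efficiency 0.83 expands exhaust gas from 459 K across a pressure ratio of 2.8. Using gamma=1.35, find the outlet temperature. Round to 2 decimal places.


T_out = T_in * (1 - eta * (1 - PR^(-(gamma-1)/gamma)))
Exponent = -(1.35-1)/1.35 = -0.25925926
PR^exp = 2.8^(-0.25925926) = 0.76572026
Factor = 1 - 0.83*(1 - 0.76572026) = 0.80554782
T_out = 459 * 0.80554782 = 369.75 K


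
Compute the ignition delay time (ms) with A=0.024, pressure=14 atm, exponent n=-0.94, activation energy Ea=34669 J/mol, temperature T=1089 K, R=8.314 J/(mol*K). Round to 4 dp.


tau = A * P^n * exp(Ea/(R*T))
P^n = 14^(-0.94) = 0.08368346
Ea/(R*T) = 34669/(8.314*1089) = 3.829159
exp(Ea/(R*T)) = 46.023822
tau = 0.024 * 0.08368346 * 46.023822 = 0.0924 ms


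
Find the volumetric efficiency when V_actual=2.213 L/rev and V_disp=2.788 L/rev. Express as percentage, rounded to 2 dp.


eta_v = (V_actual / V_disp) * 100
Ratio = 2.213 / 2.788 = 0.7938
eta_v = 0.7938 * 100 = 79.38%


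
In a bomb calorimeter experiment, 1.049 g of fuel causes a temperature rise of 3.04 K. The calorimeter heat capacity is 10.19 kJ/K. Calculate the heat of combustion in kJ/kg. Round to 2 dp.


Hc = C_cal * delta_T / m_fuel
Q_released = 10.19 * 3.04 = 30.9776 kJ
m_fuel = 1.049 g = 1.049/1000 kg = 0.001049 kg
Hc = 30.9776 / 0.001049 = 29530.60 kJ/kg


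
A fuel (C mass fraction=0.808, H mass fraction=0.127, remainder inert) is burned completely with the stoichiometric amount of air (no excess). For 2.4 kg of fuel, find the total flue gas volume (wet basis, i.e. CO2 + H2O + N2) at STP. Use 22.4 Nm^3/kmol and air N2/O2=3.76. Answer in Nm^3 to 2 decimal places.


Per kg fuel: CO2 = (C/12 kmol)*22.4 = (0.808/12)*22.4 = 1.50827 Nm^3
Per kg fuel: H2O = (H/2 kmol)*22.4 = (0.127/2)*22.4 = 1.42240 Nm^3
O2 needed per kg fuel = C/12 + H/4 = 0.808/12 + 0.127/4 = 0.09908333 kmol
Per kg fuel: N2 = O2*3.76*22.4 = 0.09908333*3.76*22.4 = 8.34519 Nm^3
Total per kg = 1.50827 + 1.42240 + 8.34519 = 11.27586 Nm^3
Total = 11.27586 * 2.4 = 27.06 Nm^3


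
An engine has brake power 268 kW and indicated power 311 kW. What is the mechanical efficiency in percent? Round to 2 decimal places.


eta_mech = (BP / IP) * 100
Ratio = 268 / 311 = 0.8617
eta_mech = 0.8617 * 100 = 86.17%


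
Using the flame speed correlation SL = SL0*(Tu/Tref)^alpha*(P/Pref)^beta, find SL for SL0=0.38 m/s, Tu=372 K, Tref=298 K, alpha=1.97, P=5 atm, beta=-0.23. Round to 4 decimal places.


SL = SL0 * (Tu/Tref)^alpha * (P/Pref)^beta
T ratio = 372/298 = 1.24832215
(T ratio)^alpha = 1.24832215^1.97 = 1.547974
(P/Pref)^beta = 5^(-0.23) = 0.690616
SL = 0.38 * 1.547974 * 0.690616 = 0.4062 m/s


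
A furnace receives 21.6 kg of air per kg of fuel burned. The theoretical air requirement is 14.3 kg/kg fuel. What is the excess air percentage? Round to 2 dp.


Excess air = actual - stoichiometric = 21.6 - 14.3 = 7.30 kg/kg fuel
Excess air % = (excess / stoich) * 100 = (7.30 / 14.3) * 100 = 51.05%


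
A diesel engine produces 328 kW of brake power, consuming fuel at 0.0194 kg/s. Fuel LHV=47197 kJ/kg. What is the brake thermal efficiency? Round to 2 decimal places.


eta_BTE = (BP / (mf * LHV)) * 100
Denominator = 0.0194 * 47197 = 915.6218 kW
eta_BTE = (328 / 915.6218) * 100 = 35.82%


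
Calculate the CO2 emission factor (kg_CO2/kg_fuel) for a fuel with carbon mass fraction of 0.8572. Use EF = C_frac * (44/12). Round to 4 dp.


EF = C_frac * (M_CO2 / M_C)
EF = 0.8572 * (44/12)
EF = 0.8572 * 3.666667 = 3.1431 kg_CO2/kg_fuel


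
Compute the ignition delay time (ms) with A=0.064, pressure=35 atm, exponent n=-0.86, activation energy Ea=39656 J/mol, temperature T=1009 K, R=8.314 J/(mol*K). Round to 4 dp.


tau = A * P^n * exp(Ea/(R*T))
P^n = 35^(-0.86) = 0.04700039
Ea/(R*T) = 39656/(8.314*1009) = 4.727241
exp(Ea/(R*T)) = 112.983381
tau = 0.064 * 0.04700039 * 112.983381 = 0.3399 ms


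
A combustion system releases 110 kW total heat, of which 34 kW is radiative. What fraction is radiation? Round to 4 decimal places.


f_rad = Q_rad / Q_total
f_rad = 34 / 110 = 0.3091


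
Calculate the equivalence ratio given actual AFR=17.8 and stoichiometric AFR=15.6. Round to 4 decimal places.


phi = AFR_stoich / AFR_actual
phi = 15.6 / 17.8 = 0.8764


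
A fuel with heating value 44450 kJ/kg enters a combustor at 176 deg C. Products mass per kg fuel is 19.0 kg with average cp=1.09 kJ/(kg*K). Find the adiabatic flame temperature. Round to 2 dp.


T_ad = T_in + Hc / (m_p * cp)
Denominator = 19.0 * 1.09 = 20.7100
Temperature rise = 44450 / 20.7100 = 2146.31 K
T_ad = 176 + 2146.31 = 2322.31 deg C


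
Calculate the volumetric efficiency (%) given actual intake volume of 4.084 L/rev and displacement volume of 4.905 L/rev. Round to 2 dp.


eta_v = (V_actual / V_disp) * 100
Ratio = 4.084 / 4.905 = 0.8326
eta_v = 0.8326 * 100 = 83.26%


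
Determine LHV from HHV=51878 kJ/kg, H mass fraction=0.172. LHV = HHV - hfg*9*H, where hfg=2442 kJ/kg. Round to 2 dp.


LHV = HHV - hfg * 9 * H
Water correction = 2442 * 9 * 0.172 = 3780.216 kJ/kg
LHV = 51878 - 3780.216 = 48097.78 kJ/kg


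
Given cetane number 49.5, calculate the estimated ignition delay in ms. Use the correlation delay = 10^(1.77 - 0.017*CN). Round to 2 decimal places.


delay = 10^(1.77 - 0.017*CN)
Exponent = 1.77 - 0.017*49.5 = 0.9285
delay = 10^0.9285 = 8.48 ms


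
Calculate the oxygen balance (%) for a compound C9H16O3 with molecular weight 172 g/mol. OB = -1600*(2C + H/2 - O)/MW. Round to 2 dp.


OB = -1600 * (2C + H/2 - O) / MW
Inner = 2*9 + 16/2 - 3 = 23.00
OB = -1600 * 23.00 / 172 = -213.95%


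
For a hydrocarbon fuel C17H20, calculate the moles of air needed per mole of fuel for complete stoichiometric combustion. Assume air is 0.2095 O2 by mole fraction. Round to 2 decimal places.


Balanced combustion: C17H20 + 22 O2 -> 17 CO2 + 10 H2O
O2 needed = C + H/4 = 17 + 20/4 = 22.00 moles
Air moles = O2 / 0.2095 = 22.00 / 0.2095 = 105.01 moles air


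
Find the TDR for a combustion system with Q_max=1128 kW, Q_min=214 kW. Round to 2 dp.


TDR = Q_max / Q_min
TDR = 1128 / 214 = 5.27


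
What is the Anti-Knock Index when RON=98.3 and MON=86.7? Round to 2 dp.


AKI = (RON + MON) / 2
AKI = (98.3 + 86.7) / 2
AKI = 185.0 / 2 = 92.50


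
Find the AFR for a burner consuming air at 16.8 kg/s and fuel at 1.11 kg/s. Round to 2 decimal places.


AFR = m_air / m_fuel
AFR = 16.8 / 1.11 = 15.14


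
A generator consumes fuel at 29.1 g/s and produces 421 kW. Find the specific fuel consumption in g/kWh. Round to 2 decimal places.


SFC = (mf / BP) * 3600
Rate = 29.1 / 421 = 0.069121 g/(s*kW)
SFC = 0.069121 * 3600 = 248.84 g/kWh


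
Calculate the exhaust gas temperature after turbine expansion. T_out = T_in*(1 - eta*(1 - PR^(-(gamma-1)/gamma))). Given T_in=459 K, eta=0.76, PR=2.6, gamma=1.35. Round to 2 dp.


T_out = T_in * (1 - eta * (1 - PR^(-(gamma-1)/gamma)))
Exponent = -(1.35-1)/1.35 = -0.25925926
PR^exp = 2.6^(-0.25925926) = 0.78057442
Factor = 1 - 0.76*(1 - 0.78057442) = 0.83323656
T_out = 459 * 0.83323656 = 382.46 K


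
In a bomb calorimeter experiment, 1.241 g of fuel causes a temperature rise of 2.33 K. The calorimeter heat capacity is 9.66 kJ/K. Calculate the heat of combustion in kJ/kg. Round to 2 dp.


Hc = C_cal * delta_T / m_fuel
Q_released = 9.66 * 2.33 = 22.5078 kJ
m_fuel = 1.241 g = 1.241/1000 kg = 0.001241 kg
Hc = 22.5078 / 0.001241 = 18136.83 kJ/kg


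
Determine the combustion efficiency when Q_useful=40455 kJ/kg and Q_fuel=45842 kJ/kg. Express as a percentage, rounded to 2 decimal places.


Efficiency = (Q_useful / Q_fuel) * 100
Efficiency = (40455 / 45842) * 100
Efficiency = 0.8825 * 100 = 88.25%


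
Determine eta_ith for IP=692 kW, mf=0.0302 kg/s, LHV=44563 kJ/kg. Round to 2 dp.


eta_ith = (IP / (mf * LHV)) * 100
Denominator = 0.0302 * 44563 = 1345.8026 kW
eta_ith = (692 / 1345.8026) * 100 = 51.42%


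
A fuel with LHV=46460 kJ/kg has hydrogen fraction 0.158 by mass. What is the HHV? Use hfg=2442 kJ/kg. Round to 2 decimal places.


HHV = LHV + hfg * 9 * H
Water addition = 2442 * 9 * 0.158 = 3472.524 kJ/kg
HHV = 46460 + 3472.524 = 49932.52 kJ/kg


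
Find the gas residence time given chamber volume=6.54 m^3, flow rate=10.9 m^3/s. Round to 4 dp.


tau = V / Q_flow
tau = 6.54 / 10.9 = 0.6000 s


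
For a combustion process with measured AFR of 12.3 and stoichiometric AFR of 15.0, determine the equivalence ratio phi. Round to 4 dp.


phi = AFR_stoich / AFR_actual
phi = 15.0 / 12.3 = 1.2195


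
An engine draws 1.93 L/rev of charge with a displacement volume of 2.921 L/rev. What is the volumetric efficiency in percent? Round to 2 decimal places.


eta_v = (V_actual / V_disp) * 100
Ratio = 1.93 / 2.921 = 0.6607
eta_v = 0.6607 * 100 = 66.07%


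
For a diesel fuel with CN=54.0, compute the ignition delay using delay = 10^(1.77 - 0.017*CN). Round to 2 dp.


delay = 10^(1.77 - 0.017*CN)
Exponent = 1.77 - 0.017*54.0 = 0.8520
delay = 10^0.8520 = 7.11 ms


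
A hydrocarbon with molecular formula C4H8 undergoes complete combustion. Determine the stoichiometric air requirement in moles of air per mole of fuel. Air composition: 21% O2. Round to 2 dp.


Balanced combustion: C4H8 + 6 O2 -> 4 CO2 + 4 H2O
O2 needed = C + H/4 = 4 + 8/4 = 6.00 moles
Air moles = O2 / 0.21 = 6.00 / 0.21 = 28.57 moles air


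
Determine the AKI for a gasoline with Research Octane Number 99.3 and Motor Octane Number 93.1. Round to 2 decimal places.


AKI = (RON + MON) / 2
AKI = (99.3 + 93.1) / 2
AKI = 192.4 / 2 = 96.20


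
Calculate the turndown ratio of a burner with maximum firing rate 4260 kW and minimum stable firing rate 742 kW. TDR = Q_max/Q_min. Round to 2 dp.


TDR = Q_max / Q_min
TDR = 4260 / 742 = 5.74


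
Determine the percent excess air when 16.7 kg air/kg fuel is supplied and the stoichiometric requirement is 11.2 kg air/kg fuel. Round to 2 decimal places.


Excess air = actual - stoichiometric = 16.7 - 11.2 = 5.50 kg/kg fuel
Excess air % = (excess / stoich) * 100 = (5.50 / 11.2) * 100 = 49.11%


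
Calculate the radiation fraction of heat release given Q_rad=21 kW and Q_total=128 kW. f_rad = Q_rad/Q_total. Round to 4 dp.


f_rad = Q_rad / Q_total
f_rad = 21 / 128 = 0.1641


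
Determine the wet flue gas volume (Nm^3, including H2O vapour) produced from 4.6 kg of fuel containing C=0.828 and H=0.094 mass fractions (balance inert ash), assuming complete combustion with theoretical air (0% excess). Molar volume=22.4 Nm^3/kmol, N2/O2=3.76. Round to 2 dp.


Per kg fuel: CO2 = (C/12 kmol)*22.4 = (0.828/12)*22.4 = 1.54560 Nm^3
Per kg fuel: H2O = (H/2 kmol)*22.4 = (0.094/2)*22.4 = 1.05280 Nm^3
O2 needed per kg fuel = C/12 + H/4 = 0.828/12 + 0.094/4 = 0.09250000 kmol
Per kg fuel: N2 = O2*3.76*22.4 = 0.09250000*3.76*22.4 = 7.79072 Nm^3
Total per kg = 1.54560 + 1.05280 + 7.79072 = 10.38912 Nm^3
Total = 10.38912 * 4.6 = 47.79 Nm^3


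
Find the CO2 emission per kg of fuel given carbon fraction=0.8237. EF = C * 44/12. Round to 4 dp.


EF = C_frac * (M_CO2 / M_C)
EF = 0.8237 * (44/12)
EF = 0.8237 * 3.666667 = 3.0202 kg_CO2/kg_fuel


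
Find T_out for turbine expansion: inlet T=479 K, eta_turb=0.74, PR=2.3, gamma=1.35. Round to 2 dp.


T_out = T_in * (1 - eta * (1 - PR^(-(gamma-1)/gamma)))
Exponent = -(1.35-1)/1.35 = -0.25925926
PR^exp = 2.3^(-0.25925926) = 0.80578413
Factor = 1 - 0.74*(1 - 0.80578413) = 0.85628026
T_out = 479 * 0.85628026 = 410.16 K


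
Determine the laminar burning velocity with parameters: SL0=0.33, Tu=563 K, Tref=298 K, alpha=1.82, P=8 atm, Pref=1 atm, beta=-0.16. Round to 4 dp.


SL = SL0 * (Tu/Tref)^alpha * (P/Pref)^beta
T ratio = 563/298 = 1.88926174
(T ratio)^alpha = 1.88926174^1.82 = 3.183110
(P/Pref)^beta = 8^(-0.16) = 0.716978
SL = 0.33 * 3.183110 * 0.716978 = 0.7531 m/s


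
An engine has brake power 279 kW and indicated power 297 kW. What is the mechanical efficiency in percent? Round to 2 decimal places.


eta_mech = (BP / IP) * 100
Ratio = 279 / 297 = 0.9394
eta_mech = 0.9394 * 100 = 93.94%


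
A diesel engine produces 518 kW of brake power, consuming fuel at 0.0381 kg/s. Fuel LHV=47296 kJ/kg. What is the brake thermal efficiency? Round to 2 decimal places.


eta_BTE = (BP / (mf * LHV)) * 100
Denominator = 0.0381 * 47296 = 1801.9776 kW
eta_BTE = (518 / 1801.9776) * 100 = 28.75%


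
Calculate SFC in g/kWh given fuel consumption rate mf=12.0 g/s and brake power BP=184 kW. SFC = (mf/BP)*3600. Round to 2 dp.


SFC = (mf / BP) * 3600
Rate = 12.0 / 184 = 0.065217 g/(s*kW)
SFC = 0.065217 * 3600 = 234.78 g/kWh


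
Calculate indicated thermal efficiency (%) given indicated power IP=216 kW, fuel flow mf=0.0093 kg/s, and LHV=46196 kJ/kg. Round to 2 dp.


eta_ith = (IP / (mf * LHV)) * 100
Denominator = 0.0093 * 46196 = 429.6228 kW
eta_ith = (216 / 429.6228) * 100 = 50.28%


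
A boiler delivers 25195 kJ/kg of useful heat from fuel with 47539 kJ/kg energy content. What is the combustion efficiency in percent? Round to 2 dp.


Efficiency = (Q_useful / Q_fuel) * 100
Efficiency = (25195 / 47539) * 100
Efficiency = 0.5300 * 100 = 53.00%


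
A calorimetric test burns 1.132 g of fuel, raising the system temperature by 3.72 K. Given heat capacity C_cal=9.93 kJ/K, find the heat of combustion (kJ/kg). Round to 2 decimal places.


Hc = C_cal * delta_T / m_fuel
Q_released = 9.93 * 3.72 = 36.9396 kJ
m_fuel = 1.132 g = 1.132/1000 kg = 0.001132 kg
Hc = 36.9396 / 0.001132 = 32632.16 kJ/kg


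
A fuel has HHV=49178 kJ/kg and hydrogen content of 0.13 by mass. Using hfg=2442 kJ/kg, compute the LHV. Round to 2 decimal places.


LHV = HHV - hfg * 9 * H
Water correction = 2442 * 9 * 0.13 = 2857.140 kJ/kg
LHV = 49178 - 2857.140 = 46320.86 kJ/kg


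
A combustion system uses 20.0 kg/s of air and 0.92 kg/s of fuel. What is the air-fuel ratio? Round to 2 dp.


AFR = m_air / m_fuel
AFR = 20.0 / 0.92 = 21.74


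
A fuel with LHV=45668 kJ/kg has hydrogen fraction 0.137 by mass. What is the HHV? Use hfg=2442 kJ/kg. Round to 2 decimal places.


HHV = LHV + hfg * 9 * H
Water addition = 2442 * 9 * 0.137 = 3010.986 kJ/kg
HHV = 45668 + 3010.986 = 48678.99 kJ/kg


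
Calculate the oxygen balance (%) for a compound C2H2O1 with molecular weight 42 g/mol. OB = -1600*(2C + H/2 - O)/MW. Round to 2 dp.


OB = -1600 * (2C + H/2 - O) / MW
Inner = 2*2 + 2/2 - 1 = 4.00
OB = -1600 * 4.00 / 42 = -152.38%


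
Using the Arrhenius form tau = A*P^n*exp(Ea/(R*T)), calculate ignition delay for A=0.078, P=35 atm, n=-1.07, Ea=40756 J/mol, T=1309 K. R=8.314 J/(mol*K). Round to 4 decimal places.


tau = A * P^n * exp(Ea/(R*T))
P^n = 35^(-1.07) = 0.02227651
Ea/(R*T) = 40756/(8.314*1309) = 3.744914
exp(Ea/(R*T)) = 42.305383
tau = 0.078 * 0.02227651 * 42.305383 = 0.0735 ms


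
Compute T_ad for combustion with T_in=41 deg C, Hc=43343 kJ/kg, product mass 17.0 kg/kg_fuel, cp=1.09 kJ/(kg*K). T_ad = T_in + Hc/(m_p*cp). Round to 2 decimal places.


T_ad = T_in + Hc / (m_p * cp)
Denominator = 17.0 * 1.09 = 18.5300
Temperature rise = 43343 / 18.5300 = 2339.07 K
T_ad = 41 + 2339.07 = 2380.07 deg C


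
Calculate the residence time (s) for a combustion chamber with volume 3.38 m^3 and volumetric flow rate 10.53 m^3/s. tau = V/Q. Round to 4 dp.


tau = V / Q_flow
tau = 3.38 / 10.53 = 0.3210 s


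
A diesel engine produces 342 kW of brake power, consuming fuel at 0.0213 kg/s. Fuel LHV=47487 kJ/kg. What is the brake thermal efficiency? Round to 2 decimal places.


eta_BTE = (BP / (mf * LHV)) * 100
Denominator = 0.0213 * 47487 = 1011.4731 kW
eta_BTE = (342 / 1011.4731) * 100 = 33.81%


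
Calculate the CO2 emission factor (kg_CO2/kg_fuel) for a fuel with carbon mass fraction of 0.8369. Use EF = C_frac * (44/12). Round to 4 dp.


EF = C_frac * (M_CO2 / M_C)
EF = 0.8369 * (44/12)
EF = 0.8369 * 3.666667 = 3.0686 kg_CO2/kg_fuel


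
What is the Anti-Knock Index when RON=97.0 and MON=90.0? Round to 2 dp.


AKI = (RON + MON) / 2
AKI = (97.0 + 90.0) / 2
AKI = 187.0 / 2 = 93.50


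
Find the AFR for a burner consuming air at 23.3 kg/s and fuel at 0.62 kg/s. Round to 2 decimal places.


AFR = m_air / m_fuel
AFR = 23.3 / 0.62 = 37.58


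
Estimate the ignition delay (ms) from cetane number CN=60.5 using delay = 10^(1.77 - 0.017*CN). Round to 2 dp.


delay = 10^(1.77 - 0.017*CN)
Exponent = 1.77 - 0.017*60.5 = 0.7415
delay = 10^0.7415 = 5.51 ms


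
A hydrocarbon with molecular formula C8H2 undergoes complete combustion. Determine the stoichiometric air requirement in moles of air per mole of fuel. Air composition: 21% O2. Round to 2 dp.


Balanced combustion: C8H2 + 8.5 O2 -> 8 CO2 + 1 H2O
O2 needed = C + H/4 = 8 + 2/4 = 8.50 moles
Air moles = O2 / 0.21 = 8.50 / 0.21 = 40.48 moles air


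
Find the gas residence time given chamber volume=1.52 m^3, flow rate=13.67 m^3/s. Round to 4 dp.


tau = V / Q_flow
tau = 1.52 / 13.67 = 0.1112 s


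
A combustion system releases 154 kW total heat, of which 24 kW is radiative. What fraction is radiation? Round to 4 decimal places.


f_rad = Q_rad / Q_total
f_rad = 24 / 154 = 0.1558


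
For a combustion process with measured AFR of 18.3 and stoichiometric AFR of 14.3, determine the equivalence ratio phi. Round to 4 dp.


phi = AFR_stoich / AFR_actual
phi = 14.3 / 18.3 = 0.7814


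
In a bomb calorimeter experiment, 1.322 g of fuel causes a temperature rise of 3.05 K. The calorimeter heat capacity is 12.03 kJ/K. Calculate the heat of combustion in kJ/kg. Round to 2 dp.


Hc = C_cal * delta_T / m_fuel
Q_released = 12.03 * 3.05 = 36.6915 kJ
m_fuel = 1.322 g = 1.322/1000 kg = 0.001322 kg
Hc = 36.6915 / 0.001322 = 27754.54 kJ/kg


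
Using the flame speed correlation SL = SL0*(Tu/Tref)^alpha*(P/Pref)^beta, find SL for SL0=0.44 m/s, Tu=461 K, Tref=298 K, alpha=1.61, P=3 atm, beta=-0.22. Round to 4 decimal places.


SL = SL0 * (Tu/Tref)^alpha * (P/Pref)^beta
T ratio = 461/298 = 1.54697987
(T ratio)^alpha = 1.54697987^1.61 = 2.018693
(P/Pref)^beta = 3^(-0.22) = 0.785296
SL = 0.44 * 2.018693 * 0.785296 = 0.6975 m/s


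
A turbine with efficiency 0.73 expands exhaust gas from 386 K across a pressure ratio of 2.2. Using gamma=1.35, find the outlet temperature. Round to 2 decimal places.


T_out = T_in * (1 - eta * (1 - PR^(-(gamma-1)/gamma)))
Exponent = -(1.35-1)/1.35 = -0.25925926
PR^exp = 2.2^(-0.25925926) = 0.81512413
Factor = 1 - 0.73*(1 - 0.81512413) = 0.86504061
T_out = 386 * 0.86504061 = 333.91 K


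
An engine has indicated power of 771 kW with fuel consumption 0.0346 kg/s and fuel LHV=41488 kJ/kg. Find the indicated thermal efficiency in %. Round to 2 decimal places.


eta_ith = (IP / (mf * LHV)) * 100
Denominator = 0.0346 * 41488 = 1435.4848 kW
eta_ith = (771 / 1435.4848) * 100 = 53.71%


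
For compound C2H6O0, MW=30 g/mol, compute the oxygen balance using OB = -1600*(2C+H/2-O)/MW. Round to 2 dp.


OB = -1600 * (2C + H/2 - O) / MW
Inner = 2*2 + 6/2 - 0 = 7.00
OB = -1600 * 7.00 / 30 = -373.33%


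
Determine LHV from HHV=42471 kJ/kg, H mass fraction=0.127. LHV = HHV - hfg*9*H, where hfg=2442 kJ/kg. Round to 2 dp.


LHV = HHV - hfg * 9 * H
Water correction = 2442 * 9 * 0.127 = 2791.206 kJ/kg
LHV = 42471 - 2791.206 = 39679.79 kJ/kg


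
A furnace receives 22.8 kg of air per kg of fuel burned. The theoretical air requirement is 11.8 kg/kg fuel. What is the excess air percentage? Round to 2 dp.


Excess air = actual - stoichiometric = 22.8 - 11.8 = 11.00 kg/kg fuel
Excess air % = (excess / stoich) * 100 = (11.00 / 11.8) * 100 = 93.22%


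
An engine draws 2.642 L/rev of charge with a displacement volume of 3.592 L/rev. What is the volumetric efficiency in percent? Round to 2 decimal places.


eta_v = (V_actual / V_disp) * 100
Ratio = 2.642 / 3.592 = 0.7355
eta_v = 0.7355 * 100 = 73.55%


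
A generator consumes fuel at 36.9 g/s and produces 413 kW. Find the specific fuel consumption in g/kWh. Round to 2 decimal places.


SFC = (mf / BP) * 3600
Rate = 36.9 / 413 = 0.089346 g/(s*kW)
SFC = 0.089346 * 3600 = 321.65 g/kWh


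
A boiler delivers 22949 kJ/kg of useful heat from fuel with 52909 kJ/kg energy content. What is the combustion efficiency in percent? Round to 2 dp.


Efficiency = (Q_useful / Q_fuel) * 100
Efficiency = (22949 / 52909) * 100
Efficiency = 0.4337 * 100 = 43.37%


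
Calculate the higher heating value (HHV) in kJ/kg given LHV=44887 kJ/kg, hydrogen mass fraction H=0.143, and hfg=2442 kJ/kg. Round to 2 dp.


HHV = LHV + hfg * 9 * H
Water addition = 2442 * 9 * 0.143 = 3142.854 kJ/kg
HHV = 44887 + 3142.854 = 48029.85 kJ/kg


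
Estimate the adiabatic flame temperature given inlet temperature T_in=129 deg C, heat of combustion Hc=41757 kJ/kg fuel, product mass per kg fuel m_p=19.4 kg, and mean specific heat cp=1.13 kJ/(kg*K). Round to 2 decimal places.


T_ad = T_in + Hc / (m_p * cp)
Denominator = 19.4 * 1.13 = 21.9220
Temperature rise = 41757 / 21.9220 = 1904.80 K
T_ad = 129 + 1904.80 = 2033.80 deg C


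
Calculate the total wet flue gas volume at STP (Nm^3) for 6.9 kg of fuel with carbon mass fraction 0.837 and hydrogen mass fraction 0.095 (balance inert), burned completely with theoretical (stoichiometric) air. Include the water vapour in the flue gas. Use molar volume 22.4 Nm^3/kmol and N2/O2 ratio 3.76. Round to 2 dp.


Per kg fuel: CO2 = (C/12 kmol)*22.4 = (0.837/12)*22.4 = 1.56240 Nm^3
Per kg fuel: H2O = (H/2 kmol)*22.4 = (0.095/2)*22.4 = 1.06400 Nm^3
O2 needed per kg fuel = C/12 + H/4 = 0.837/12 + 0.095/4 = 0.09350000 kmol
Per kg fuel: N2 = O2*3.76*22.4 = 0.09350000*3.76*22.4 = 7.87494 Nm^3
Total per kg = 1.56240 + 1.06400 + 7.87494 = 10.50134 Nm^3
Total = 10.50134 * 6.9 = 72.46 Nm^3


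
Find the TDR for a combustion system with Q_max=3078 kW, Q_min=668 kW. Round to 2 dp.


TDR = Q_max / Q_min
TDR = 3078 / 668 = 4.61


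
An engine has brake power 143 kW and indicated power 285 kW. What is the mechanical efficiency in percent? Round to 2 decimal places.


eta_mech = (BP / IP) * 100
Ratio = 143 / 285 = 0.5018
eta_mech = 0.5018 * 100 = 50.18%


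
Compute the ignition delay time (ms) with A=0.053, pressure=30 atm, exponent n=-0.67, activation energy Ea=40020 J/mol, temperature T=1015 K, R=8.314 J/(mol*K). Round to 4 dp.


tau = A * P^n * exp(Ea/(R*T))
P^n = 30^(-0.67) = 0.10240679
Ea/(R*T) = 40020/(8.314*1015) = 4.742431
exp(Ea/(R*T)) = 114.712731
tau = 0.053 * 0.10240679 * 114.712731 = 0.6226 ms


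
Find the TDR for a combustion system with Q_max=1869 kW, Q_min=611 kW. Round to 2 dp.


TDR = Q_max / Q_min
TDR = 1869 / 611 = 3.06


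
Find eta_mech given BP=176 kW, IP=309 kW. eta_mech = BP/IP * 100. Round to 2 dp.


eta_mech = (BP / IP) * 100
Ratio = 176 / 309 = 0.5696
eta_mech = 0.5696 * 100 = 56.96%


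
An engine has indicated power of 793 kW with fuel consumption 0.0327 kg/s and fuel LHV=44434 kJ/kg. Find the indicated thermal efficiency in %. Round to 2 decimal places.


eta_ith = (IP / (mf * LHV)) * 100
Denominator = 0.0327 * 44434 = 1452.9918 kW
eta_ith = (793 / 1452.9918) * 100 = 54.58%


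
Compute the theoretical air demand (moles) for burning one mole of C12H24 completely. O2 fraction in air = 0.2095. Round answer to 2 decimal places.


Balanced combustion: C12H24 + 18 O2 -> 12 CO2 + 12 H2O
O2 needed = C + H/4 = 12 + 24/4 = 18.00 moles
Air moles = O2 / 0.2095 = 18.00 / 0.2095 = 85.92 moles air


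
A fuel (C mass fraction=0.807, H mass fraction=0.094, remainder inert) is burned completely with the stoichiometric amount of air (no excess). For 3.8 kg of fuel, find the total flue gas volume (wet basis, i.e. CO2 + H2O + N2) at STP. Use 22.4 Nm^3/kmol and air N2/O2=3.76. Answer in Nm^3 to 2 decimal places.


Per kg fuel: CO2 = (C/12 kmol)*22.4 = (0.807/12)*22.4 = 1.50640 Nm^3
Per kg fuel: H2O = (H/2 kmol)*22.4 = (0.094/2)*22.4 = 1.05280 Nm^3
O2 needed per kg fuel = C/12 + H/4 = 0.807/12 + 0.094/4 = 0.09075000 kmol
Per kg fuel: N2 = O2*3.76*22.4 = 0.09075000*3.76*22.4 = 7.64333 Nm^3
Total per kg = 1.50640 + 1.05280 + 7.64333 = 10.20253 Nm^3
Total = 10.20253 * 3.8 = 38.77 Nm^3


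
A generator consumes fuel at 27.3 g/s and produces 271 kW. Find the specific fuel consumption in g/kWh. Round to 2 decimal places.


SFC = (mf / BP) * 3600
Rate = 27.3 / 271 = 0.100738 g/(s*kW)
SFC = 0.100738 * 3600 = 362.66 g/kWh


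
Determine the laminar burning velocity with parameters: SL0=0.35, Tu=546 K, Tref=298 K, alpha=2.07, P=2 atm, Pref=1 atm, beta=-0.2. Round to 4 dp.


SL = SL0 * (Tu/Tref)^alpha * (P/Pref)^beta
T ratio = 546/298 = 1.83221477
(T ratio)^alpha = 1.83221477^2.07 = 3.502363
(P/Pref)^beta = 2^(-0.2) = 0.870551
SL = 0.35 * 3.502363 * 0.870551 = 1.0671 m/s


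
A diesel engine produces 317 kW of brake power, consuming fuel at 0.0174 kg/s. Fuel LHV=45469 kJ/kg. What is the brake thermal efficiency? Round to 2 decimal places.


eta_BTE = (BP / (mf * LHV)) * 100
Denominator = 0.0174 * 45469 = 791.1606 kW
eta_BTE = (317 / 791.1606) * 100 = 40.07%


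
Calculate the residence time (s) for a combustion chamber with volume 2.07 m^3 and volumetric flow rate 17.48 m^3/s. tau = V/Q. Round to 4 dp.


tau = V / Q_flow
tau = 2.07 / 17.48 = 0.1184 s


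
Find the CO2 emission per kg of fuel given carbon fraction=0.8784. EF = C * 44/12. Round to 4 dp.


EF = C_frac * (M_CO2 / M_C)
EF = 0.8784 * (44/12)
EF = 0.8784 * 3.666667 = 3.2208 kg_CO2/kg_fuel


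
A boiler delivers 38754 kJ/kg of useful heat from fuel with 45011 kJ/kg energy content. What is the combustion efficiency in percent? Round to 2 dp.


Efficiency = (Q_useful / Q_fuel) * 100
Efficiency = (38754 / 45011) * 100
Efficiency = 0.8610 * 100 = 86.10%


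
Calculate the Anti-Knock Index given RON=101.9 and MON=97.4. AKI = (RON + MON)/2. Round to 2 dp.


AKI = (RON + MON) / 2
AKI = (101.9 + 97.4) / 2
AKI = 199.3 / 2 = 99.65


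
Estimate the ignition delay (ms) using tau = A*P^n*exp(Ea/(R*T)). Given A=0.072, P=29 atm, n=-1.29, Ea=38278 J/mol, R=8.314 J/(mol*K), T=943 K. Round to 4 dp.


tau = A * P^n * exp(Ea/(R*T))
P^n = 29^(-1.29) = 0.01298693
Ea/(R*T) = 38278/(8.314*943) = 4.882334
exp(Ea/(R*T)) = 131.938307
tau = 0.072 * 0.01298693 * 131.938307 = 0.1234 ms


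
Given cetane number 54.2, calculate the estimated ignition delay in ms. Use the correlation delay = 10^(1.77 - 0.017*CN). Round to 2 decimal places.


delay = 10^(1.77 - 0.017*CN)
Exponent = 1.77 - 0.017*54.2 = 0.8486
delay = 10^0.8486 = 7.06 ms


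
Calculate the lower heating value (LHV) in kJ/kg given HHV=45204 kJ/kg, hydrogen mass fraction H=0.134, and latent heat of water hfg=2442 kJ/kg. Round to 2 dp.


LHV = HHV - hfg * 9 * H
Water correction = 2442 * 9 * 0.134 = 2945.052 kJ/kg
LHV = 45204 - 2945.052 = 42258.95 kJ/kg


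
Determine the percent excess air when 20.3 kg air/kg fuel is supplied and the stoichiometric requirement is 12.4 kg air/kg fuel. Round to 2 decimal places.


Excess air = actual - stoichiometric = 20.3 - 12.4 = 7.90 kg/kg fuel
Excess air % = (excess / stoich) * 100 = (7.90 / 12.4) * 100 = 63.71%


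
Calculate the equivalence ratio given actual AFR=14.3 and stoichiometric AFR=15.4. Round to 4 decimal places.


phi = AFR_stoich / AFR_actual
phi = 15.4 / 14.3 = 1.0769


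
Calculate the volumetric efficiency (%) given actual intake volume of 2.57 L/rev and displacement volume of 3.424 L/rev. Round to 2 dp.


eta_v = (V_actual / V_disp) * 100
Ratio = 2.57 / 3.424 = 0.7506
eta_v = 0.7506 * 100 = 75.06%


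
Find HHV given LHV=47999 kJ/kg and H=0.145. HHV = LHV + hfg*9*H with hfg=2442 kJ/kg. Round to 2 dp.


HHV = LHV + hfg * 9 * H
Water addition = 2442 * 9 * 0.145 = 3186.810 kJ/kg
HHV = 47999 + 3186.810 = 51185.81 kJ/kg


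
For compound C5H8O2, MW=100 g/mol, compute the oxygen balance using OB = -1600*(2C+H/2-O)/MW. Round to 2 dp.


OB = -1600 * (2C + H/2 - O) / MW
Inner = 2*5 + 8/2 - 2 = 12.00
OB = -1600 * 12.00 / 100 = -192.00%


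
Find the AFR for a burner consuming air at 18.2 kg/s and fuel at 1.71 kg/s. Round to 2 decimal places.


AFR = m_air / m_fuel
AFR = 18.2 / 1.71 = 10.64


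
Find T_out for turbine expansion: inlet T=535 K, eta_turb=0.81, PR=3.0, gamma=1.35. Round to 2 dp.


T_out = T_in * (1 - eta * (1 - PR^(-(gamma-1)/gamma)))
Exponent = -(1.35-1)/1.35 = -0.25925926
PR^exp = 3.0^(-0.25925926) = 0.75214556
Factor = 1 - 0.81*(1 - 0.75214556) = 0.79923790
T_out = 535 * 0.79923790 = 427.59 K


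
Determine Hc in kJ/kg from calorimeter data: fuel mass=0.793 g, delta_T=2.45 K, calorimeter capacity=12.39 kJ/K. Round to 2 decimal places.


Hc = C_cal * delta_T / m_fuel
Q_released = 12.39 * 2.45 = 30.3555 kJ
m_fuel = 0.793 g = 0.793/1000 kg = 0.000793 kg
Hc = 30.3555 / 0.000793 = 38279.32 kJ/kg


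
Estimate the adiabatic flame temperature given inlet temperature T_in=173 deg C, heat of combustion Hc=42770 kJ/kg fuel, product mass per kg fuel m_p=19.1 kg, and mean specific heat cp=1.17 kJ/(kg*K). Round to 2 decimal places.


T_ad = T_in + Hc / (m_p * cp)
Denominator = 19.1 * 1.17 = 22.3470
Temperature rise = 42770 / 22.3470 = 1913.90 K
T_ad = 173 + 1913.90 = 2086.90 deg C


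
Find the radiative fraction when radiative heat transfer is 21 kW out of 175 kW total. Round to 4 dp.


f_rad = Q_rad / Q_total
f_rad = 21 / 175 = 0.1200


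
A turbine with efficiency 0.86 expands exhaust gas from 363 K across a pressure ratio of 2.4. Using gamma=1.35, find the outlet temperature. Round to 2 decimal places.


T_out = T_in * (1 - eta * (1 - PR^(-(gamma-1)/gamma)))
Exponent = -(1.35-1)/1.35 = -0.25925926
PR^exp = 2.4^(-0.25925926) = 0.79694200
Factor = 1 - 0.86*(1 - 0.79694200) = 0.82537012
T_out = 363 * 0.82537012 = 299.61 K


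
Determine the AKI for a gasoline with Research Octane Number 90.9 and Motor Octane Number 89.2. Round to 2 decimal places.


AKI = (RON + MON) / 2
AKI = (90.9 + 89.2) / 2
AKI = 180.1 / 2 = 90.05


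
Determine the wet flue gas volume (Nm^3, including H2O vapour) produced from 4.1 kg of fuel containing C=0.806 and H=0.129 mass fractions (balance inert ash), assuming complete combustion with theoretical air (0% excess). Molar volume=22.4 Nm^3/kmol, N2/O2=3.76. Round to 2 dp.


Per kg fuel: CO2 = (C/12 kmol)*22.4 = (0.806/12)*22.4 = 1.50453 Nm^3
Per kg fuel: H2O = (H/2 kmol)*22.4 = (0.129/2)*22.4 = 1.44480 Nm^3
O2 needed per kg fuel = C/12 + H/4 = 0.806/12 + 0.129/4 = 0.09941667 kmol
Per kg fuel: N2 = O2*3.76*22.4 = 0.09941667*3.76*22.4 = 8.37327 Nm^3
Total per kg = 1.50453 + 1.44480 + 8.37327 = 11.32260 Nm^3
Total = 11.32260 * 4.1 = 46.42 Nm^3


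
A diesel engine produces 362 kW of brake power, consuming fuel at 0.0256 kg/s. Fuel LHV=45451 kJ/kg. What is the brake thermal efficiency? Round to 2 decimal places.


eta_BTE = (BP / (mf * LHV)) * 100
Denominator = 0.0256 * 45451 = 1163.5456 kW
eta_BTE = (362 / 1163.5456) * 100 = 31.11%


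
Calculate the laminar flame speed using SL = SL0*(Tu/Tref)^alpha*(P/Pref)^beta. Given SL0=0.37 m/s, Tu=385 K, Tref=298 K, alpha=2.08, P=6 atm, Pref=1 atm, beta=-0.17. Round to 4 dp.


SL = SL0 * (Tu/Tref)^alpha * (P/Pref)^beta
T ratio = 385/298 = 1.29194631
(T ratio)^alpha = 1.29194631^2.08 = 1.703682
(P/Pref)^beta = 6^(-0.17) = 0.737419
SL = 0.37 * 1.703682 * 0.737419 = 0.4648 m/s


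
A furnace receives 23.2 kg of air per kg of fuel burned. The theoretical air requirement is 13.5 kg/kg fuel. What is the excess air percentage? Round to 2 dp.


Excess air = actual - stoichiometric = 23.2 - 13.5 = 9.70 kg/kg fuel
Excess air % = (excess / stoich) * 100 = (9.70 / 13.5) * 100 = 71.85%


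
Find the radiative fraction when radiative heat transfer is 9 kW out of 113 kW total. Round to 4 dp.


f_rad = Q_rad / Q_total
f_rad = 9 / 113 = 0.0796


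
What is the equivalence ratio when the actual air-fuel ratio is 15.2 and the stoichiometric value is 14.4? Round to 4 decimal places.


phi = AFR_stoich / AFR_actual
phi = 14.4 / 15.2 = 0.9474


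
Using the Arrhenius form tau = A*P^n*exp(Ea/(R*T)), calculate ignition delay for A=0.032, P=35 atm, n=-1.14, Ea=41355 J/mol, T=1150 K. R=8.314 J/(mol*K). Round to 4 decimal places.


tau = A * P^n * exp(Ea/(R*T))
P^n = 35^(-1.14) = 0.01736850
Ea/(R*T) = 41355/(8.314*1150) = 4.325339
exp(Ea/(R*T)) = 75.591144
tau = 0.032 * 0.01736850 * 75.591144 = 0.0420 ms


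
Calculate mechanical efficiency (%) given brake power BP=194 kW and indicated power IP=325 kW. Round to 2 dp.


eta_mech = (BP / IP) * 100
Ratio = 194 / 325 = 0.5969
eta_mech = 0.5969 * 100 = 59.69%


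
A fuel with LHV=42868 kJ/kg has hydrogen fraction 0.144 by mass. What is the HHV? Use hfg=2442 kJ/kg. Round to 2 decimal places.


HHV = LHV + hfg * 9 * H
Water addition = 2442 * 9 * 0.144 = 3164.832 kJ/kg
HHV = 42868 + 3164.832 = 46032.83 kJ/kg


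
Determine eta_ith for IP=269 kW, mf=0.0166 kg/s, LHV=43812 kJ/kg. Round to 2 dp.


eta_ith = (IP / (mf * LHV)) * 100
Denominator = 0.0166 * 43812 = 727.2792 kW
eta_ith = (269 / 727.2792) * 100 = 36.99%


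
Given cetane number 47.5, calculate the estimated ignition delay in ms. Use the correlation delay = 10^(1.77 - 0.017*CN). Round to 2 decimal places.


delay = 10^(1.77 - 0.017*CN)
Exponent = 1.77 - 0.017*47.5 = 0.9625
delay = 10^0.9625 = 9.17 ms


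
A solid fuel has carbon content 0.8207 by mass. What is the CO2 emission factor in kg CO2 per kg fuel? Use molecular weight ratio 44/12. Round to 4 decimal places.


EF = C_frac * (M_CO2 / M_C)
EF = 0.8207 * (44/12)
EF = 0.8207 * 3.666667 = 3.0092 kg_CO2/kg_fuel


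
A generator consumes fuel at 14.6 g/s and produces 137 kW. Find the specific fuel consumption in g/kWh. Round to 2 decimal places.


SFC = (mf / BP) * 3600
Rate = 14.6 / 137 = 0.106569 g/(s*kW)
SFC = 0.106569 * 3600 = 383.65 g/kWh


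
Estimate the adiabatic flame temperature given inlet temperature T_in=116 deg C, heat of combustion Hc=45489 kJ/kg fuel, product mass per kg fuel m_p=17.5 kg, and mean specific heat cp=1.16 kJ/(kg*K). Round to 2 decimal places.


T_ad = T_in + Hc / (m_p * cp)
Denominator = 17.5 * 1.16 = 20.3000
Temperature rise = 45489 / 20.3000 = 2240.84 K
T_ad = 116 + 2240.84 = 2356.84 deg C


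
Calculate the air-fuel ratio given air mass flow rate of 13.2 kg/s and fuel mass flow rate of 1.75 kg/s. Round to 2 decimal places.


AFR = m_air / m_fuel
AFR = 13.2 / 1.75 = 7.54


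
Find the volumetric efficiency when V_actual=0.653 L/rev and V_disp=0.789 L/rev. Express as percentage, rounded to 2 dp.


eta_v = (V_actual / V_disp) * 100
Ratio = 0.653 / 0.789 = 0.8276
eta_v = 0.8276 * 100 = 82.76%


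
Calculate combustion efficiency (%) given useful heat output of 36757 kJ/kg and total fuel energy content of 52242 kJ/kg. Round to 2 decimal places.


Efficiency = (Q_useful / Q_fuel) * 100
Efficiency = (36757 / 52242) * 100
Efficiency = 0.7036 * 100 = 70.36%


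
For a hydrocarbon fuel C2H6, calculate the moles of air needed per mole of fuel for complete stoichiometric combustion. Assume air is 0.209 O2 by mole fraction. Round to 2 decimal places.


Balanced combustion: C2H6 + 3.5 O2 -> 2 CO2 + 3 H2O
O2 needed = C + H/4 = 2 + 6/4 = 3.50 moles
Air moles = O2 / 0.209 = 3.50 / 0.209 = 16.75 moles air


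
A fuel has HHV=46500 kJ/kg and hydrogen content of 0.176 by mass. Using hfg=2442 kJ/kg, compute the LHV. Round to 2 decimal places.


LHV = HHV - hfg * 9 * H
Water correction = 2442 * 9 * 0.176 = 3868.128 kJ/kg
LHV = 46500 - 3868.128 = 42631.87 kJ/kg


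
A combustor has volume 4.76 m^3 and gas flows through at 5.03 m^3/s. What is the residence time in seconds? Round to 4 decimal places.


tau = V / Q_flow
tau = 4.76 / 5.03 = 0.9463 s


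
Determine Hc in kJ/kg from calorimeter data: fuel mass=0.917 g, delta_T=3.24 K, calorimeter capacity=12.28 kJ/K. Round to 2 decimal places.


Hc = C_cal * delta_T / m_fuel
Q_released = 12.28 * 3.24 = 39.7872 kJ
m_fuel = 0.917 g = 0.917/1000 kg = 0.000917 kg
Hc = 39.7872 / 0.000917 = 43388.44 kJ/kg


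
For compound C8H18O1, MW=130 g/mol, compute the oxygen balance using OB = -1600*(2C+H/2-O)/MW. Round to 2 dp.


OB = -1600 * (2C + H/2 - O) / MW
Inner = 2*8 + 18/2 - 1 = 24.00
OB = -1600 * 24.00 / 130 = -295.38%


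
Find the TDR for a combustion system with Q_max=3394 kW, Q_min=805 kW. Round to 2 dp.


TDR = Q_max / Q_min
TDR = 3394 / 805 = 4.22


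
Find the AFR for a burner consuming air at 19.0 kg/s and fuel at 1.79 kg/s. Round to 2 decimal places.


AFR = m_air / m_fuel
AFR = 19.0 / 1.79 = 10.61


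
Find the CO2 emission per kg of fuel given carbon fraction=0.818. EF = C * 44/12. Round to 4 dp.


EF = C_frac * (M_CO2 / M_C)
EF = 0.818 * (44/12)
EF = 0.818 * 3.666667 = 2.9993 kg_CO2/kg_fuel


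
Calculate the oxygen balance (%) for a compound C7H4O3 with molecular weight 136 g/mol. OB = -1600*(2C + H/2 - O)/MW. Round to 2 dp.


OB = -1600 * (2C + H/2 - O) / MW
Inner = 2*7 + 4/2 - 3 = 13.00
OB = -1600 * 13.00 / 136 = -152.94%


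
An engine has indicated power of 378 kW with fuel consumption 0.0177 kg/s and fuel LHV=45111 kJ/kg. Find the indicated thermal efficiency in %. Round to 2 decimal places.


eta_ith = (IP / (mf * LHV)) * 100
Denominator = 0.0177 * 45111 = 798.4647 kW
eta_ith = (378 / 798.4647) * 100 = 47.34%
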